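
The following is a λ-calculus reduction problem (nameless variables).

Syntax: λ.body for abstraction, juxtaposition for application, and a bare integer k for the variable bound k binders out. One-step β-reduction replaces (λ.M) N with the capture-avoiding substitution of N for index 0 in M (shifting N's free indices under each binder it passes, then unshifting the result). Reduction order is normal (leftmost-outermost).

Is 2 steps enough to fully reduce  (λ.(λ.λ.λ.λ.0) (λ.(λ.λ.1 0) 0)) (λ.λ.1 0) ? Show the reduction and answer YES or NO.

Answer: YES — reaches normal form λ.λ.λ.0 in 2 ≤ 2 steps

Working:
  start: (λ.(λ.λ.λ.λ.0) (λ.(λ.λ.1 0) 0)) (λ.λ.1 0)
  step 1: (λ.λ.λ.λ.0) (λ.(λ.λ.1 0) 0)
  step 2: λ.λ.λ.0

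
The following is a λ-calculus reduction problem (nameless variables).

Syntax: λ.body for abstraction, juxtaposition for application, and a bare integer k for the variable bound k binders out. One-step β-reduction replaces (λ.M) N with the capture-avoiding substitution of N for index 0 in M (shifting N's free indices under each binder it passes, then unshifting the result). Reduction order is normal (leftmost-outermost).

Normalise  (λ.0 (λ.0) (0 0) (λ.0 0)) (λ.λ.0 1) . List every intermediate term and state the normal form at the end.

Answer: normal form = λ.0 (λ.0 0)  (in 7 steps)

Reduction:
  start: (λ.0 (λ.0) (0 0) (λ.0 0)) (λ.λ.0 1)
  step 1: (λ.λ.0 1) (λ.0) ((λ.λ.0 1) (λ.λ.0 1)) (λ.0 0)
  step 2: (λ.0 (λ.0)) ((λ.λ.0 1) (λ.λ.0 1)) (λ.0 0)
  step 3: (λ.λ.0 1) (λ.λ.0 1) (λ.0) (λ.0 0)
  step 4: (λ.0 (λ.λ.0 1)) (λ.0) (λ.0 0)
  step 5: (λ.0) (λ.λ.0 1) (λ.0 0)
  step 6: (λ.λ.0 1) (λ.0 0)
  step 7: λ.0 (λ.0 0)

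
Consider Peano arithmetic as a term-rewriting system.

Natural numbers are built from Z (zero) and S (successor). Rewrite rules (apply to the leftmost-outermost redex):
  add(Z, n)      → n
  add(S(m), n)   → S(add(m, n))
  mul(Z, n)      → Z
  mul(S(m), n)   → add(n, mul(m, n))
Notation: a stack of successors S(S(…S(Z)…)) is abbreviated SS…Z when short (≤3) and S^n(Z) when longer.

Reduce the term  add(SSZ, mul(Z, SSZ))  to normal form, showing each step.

Answer: normal form = SSZ  (in 4 steps)

Derivation:
  start: add(SSZ, mul(Z, SSZ))
  →1  S(add(SZ, mul(Z, SSZ)))
  →2  S(S(add(Z, mul(Z, SSZ))))
  →3  S(S(mul(Z, SSZ)))
  →4  SSZ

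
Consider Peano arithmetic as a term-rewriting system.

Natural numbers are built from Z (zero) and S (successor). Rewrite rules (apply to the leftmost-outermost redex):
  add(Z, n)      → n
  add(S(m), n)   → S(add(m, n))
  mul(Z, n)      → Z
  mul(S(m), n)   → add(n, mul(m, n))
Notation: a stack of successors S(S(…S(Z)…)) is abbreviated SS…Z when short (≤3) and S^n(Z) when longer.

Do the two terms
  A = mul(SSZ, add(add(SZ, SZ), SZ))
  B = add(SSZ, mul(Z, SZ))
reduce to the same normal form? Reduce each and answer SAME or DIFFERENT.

Term A:
  start: mul(SSZ, add(add(SZ, SZ), SZ))
  step 1: add(add(add(SZ, SZ), SZ), mul(SZ, add(add(SZ, SZ), SZ)))
  step 2: add(add(S(add(Z, SZ)), SZ), mul(SZ, add(add(SZ, SZ), SZ)))
  step 3: add(S(add(add(Z, SZ), SZ)), mul(SZ, add(add(SZ, SZ), SZ)))
  step 4: S(add(add(add(Z, SZ), SZ), mul(SZ, add(add(SZ, SZ), SZ))))
  step 5: S(add(add(SZ, SZ), mul(SZ, add(add(SZ, SZ), SZ))))
  step 6: S(add(S(add(Z, SZ)), mul(SZ, add(add(SZ, SZ), SZ))))
  step 7: S(S(add(add(Z, SZ), mul(SZ, add(add(SZ, SZ), SZ)))))
  step 8: S(S(add(SZ, mul(SZ, add(add(SZ, SZ), SZ)))))
  step 9: S(S(S(add(Z, mul(SZ, add(add(SZ, SZ), SZ))))))
  step 10: S(S(S(mul(SZ, add(add(SZ, SZ), SZ)))))
  step 11: S(S(S(add(add(add(SZ, SZ), SZ), mul(Z, add(add(SZ, SZ), SZ))))))
  step 12: S(S(S(add(add(S(add(Z, SZ)), SZ), mul(Z, add(add(SZ, SZ), SZ))))))
  step 13: S(S(S(add(S(add(add(Z, SZ), SZ)), mul(Z, add(add(SZ, SZ), SZ))))))
  step 14: S(S(S(S(add(add(add(Z, SZ), SZ), mul(Z, add(add(SZ, SZ), SZ)))))))
  step 15: S(S(S(S(add(add(SZ, SZ), mul(Z, add(add(SZ, SZ), SZ)))))))
  step 16: S(S(S(S(add(S(add(Z, SZ)), mul(Z, add(add(SZ, SZ), SZ)))))))
  step 17: S(S(S(S(S(add(add(Z, SZ), mul(Z, add(add(SZ, SZ), SZ))))))))
  step 18: S(S(S(S(S(add(SZ, mul(Z, add(add(SZ, SZ), SZ))))))))
  step 19: S(S(S(S(S(S(add(Z, mul(Z, add(add(SZ, SZ), SZ)))))))))
  step 20: S(S(S(S(S(S(mul(Z, add(add(SZ, SZ), SZ))))))))
  step 21: S^6(Z)

Term B:
  start: add(SSZ, mul(Z, SZ))
  step 1: S(add(SZ, mul(Z, SZ)))
  step 2: S(S(add(Z, mul(Z, SZ))))
  step 3: S(S(mul(Z, SZ)))
  step 4: SSZ

Answer: DIFFERENT — A ⇓ S^6(Z), B ⇓ SSZ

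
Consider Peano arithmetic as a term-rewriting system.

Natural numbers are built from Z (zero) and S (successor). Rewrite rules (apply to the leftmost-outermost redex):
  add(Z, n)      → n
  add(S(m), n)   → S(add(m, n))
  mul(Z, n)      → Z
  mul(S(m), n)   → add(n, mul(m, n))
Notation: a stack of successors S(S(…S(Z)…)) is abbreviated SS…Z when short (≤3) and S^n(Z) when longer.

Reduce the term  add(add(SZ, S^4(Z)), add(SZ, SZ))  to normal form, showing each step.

Answer: normal form = S^7(Z)  (in 10 steps)

Derivation:
  start: add(add(SZ, S^4(Z)), add(SZ, SZ))
  [1] add(S(add(Z, S^4(Z))), add(SZ, SZ))
  [2] S(add(add(Z, S^4(Z)), add(SZ, SZ)))
  [3] S(add(S^4(Z), add(SZ, SZ)))
  [4] S(S(add(SSSZ, add(SZ, SZ))))
  [5] S(S(S(add(SSZ, add(SZ, SZ)))))
  [6] S(S(S(S(add(SZ, add(SZ, SZ))))))
  [7] S(S(S(S(S(add(Z, add(SZ, SZ)))))))
  [8] S(S(S(S(S(add(SZ, SZ))))))
  [9] S(S(S(S(S(S(add(Z, SZ)))))))
  [10] S^7(Z)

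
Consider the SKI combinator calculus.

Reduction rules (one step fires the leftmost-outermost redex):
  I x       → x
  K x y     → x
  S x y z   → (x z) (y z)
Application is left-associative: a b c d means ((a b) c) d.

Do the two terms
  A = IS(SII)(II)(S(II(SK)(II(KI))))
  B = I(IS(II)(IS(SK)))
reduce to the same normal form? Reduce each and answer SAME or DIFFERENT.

Answer: DIFFERENT — A ⇓ S(SK(KI))(S(SK(KI))(S(SK(KI)))), B ⇓ SI(S(SK))

Derivation:
Term A:
  start: IS(SII)(II)(S(II(SK)(II(KI))))
  →1  S(SII)(II)(S(II(SK)(II(KI))))
  →2  SII(S(II(SK)(II(KI))))(II(S(II(SK)(II(KI)))))
  →3  I(S(II(SK)(II(KI))))(I(S(II(SK)(II(KI)))))(II(S(II(SK)(II(KI)))))
  →4  S(II(SK)(II(KI)))(I(S(II(SK)(II(KI)))))(II(S(II(SK)(II(KI)))))
  →5  II(SK)(II(KI))(II(S(II(SK)(II(KI)))))(I(S(II(SK)(II(KI))))(II(S(II(SK)(II(KI))))))
  →6  I(SK)(II(KI))(II(S(II(SK)(II(KI)))))(I(S(II(SK)(II(KI))))(II(S(II(SK)(II(KI))))))
  →7  SK(II(KI))(II(S(II(SK)(II(KI)))))(I(S(II(SK)(II(KI))))(II(S(II(SK)(II(KI))))))
  →8  K(II(S(II(SK)(II(KI)))))(II(KI)(II(S(II(SK)(II(KI))))))(I(S(II(SK)(II(KI))))(II(S(II(SK)(II(KI))))))
  →9  II(S(II(SK)(II(KI))))(I(S(II(SK)(II(KI))))(II(S(II(SK)(II(KI))))))
  →10  I(S(II(SK)(II(KI))))(I(S(II(SK)(II(KI))))(II(S(II(SK)(II(KI))))))
  →11  S(II(SK)(II(KI)))(I(S(II(SK)(II(KI))))(II(S(II(SK)(II(KI))))))
  →12  S(I(SK)(II(KI)))(I(S(II(SK)(II(KI))))(II(S(II(SK)(II(KI))))))
  →13  S(SK(II(KI)))(I(S(II(SK)(II(KI))))(II(S(II(SK)(II(KI))))))
  →14  S(SK(I(KI)))(I(S(II(SK)(II(KI))))(II(S(II(SK)(II(KI))))))
  →15  S(SK(KI))(I(S(II(SK)(II(KI))))(II(S(II(SK)(II(KI))))))
  →16  S(SK(KI))(S(II(SK)(II(KI)))(II(S(II(SK)(II(KI))))))
  →17  S(SK(KI))(S(I(SK)(II(KI)))(II(S(II(SK)(II(KI))))))
  →18  S(SK(KI))(S(SK(II(KI)))(II(S(II(SK)(II(KI))))))
  →19  S(SK(KI))(S(SK(I(KI)))(II(S(II(SK)(II(KI))))))
  →20  S(SK(KI))(S(SK(KI))(II(S(II(SK)(II(KI))))))
  →21  S(SK(KI))(S(SK(KI))(I(S(II(SK)(II(KI))))))
  →22  S(SK(KI))(S(SK(KI))(S(II(SK)(II(KI)))))
  →23  S(SK(KI))(S(SK(KI))(S(I(SK)(II(KI)))))
  →24  S(SK(KI))(S(SK(KI))(S(SK(II(KI)))))
  →25  S(SK(KI))(S(SK(KI))(S(SK(I(KI)))))
  →26  S(SK(KI))(S(SK(KI))(S(SK(KI))))

Term B:
  start: I(IS(II)(IS(SK)))
  →1  IS(II)(IS(SK))
  →2  S(II)(IS(SK))
  →3  SI(IS(SK))
  →4  SI(S(SK))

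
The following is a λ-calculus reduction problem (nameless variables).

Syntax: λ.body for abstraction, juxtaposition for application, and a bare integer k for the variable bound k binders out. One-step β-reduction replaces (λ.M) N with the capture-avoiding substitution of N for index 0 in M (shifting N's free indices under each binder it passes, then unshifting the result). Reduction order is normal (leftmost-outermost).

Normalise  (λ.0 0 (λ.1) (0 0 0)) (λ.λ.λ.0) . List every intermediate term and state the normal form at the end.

Answer: normal form = λ.0  (in 6 steps)

Reduction:
  start: (λ.0 0 (λ.1) (0 0 0)) (λ.λ.λ.0)
  [1] (λ.λ.λ.0) (λ.λ.λ.0) (λ.λ.λ.λ.0) ((λ.λ.λ.0) (λ.λ.λ.0) (λ.λ.λ.0))
  [2] (λ.λ.0) (λ.λ.λ.λ.0) ((λ.λ.λ.0) (λ.λ.λ.0) (λ.λ.λ.0))
  [3] (λ.0) ((λ.λ.λ.0) (λ.λ.λ.0) (λ.λ.λ.0))
  [4] (λ.λ.λ.0) (λ.λ.λ.0) (λ.λ.λ.0)
  [5] (λ.λ.0) (λ.λ.λ.0)
  [6] λ.0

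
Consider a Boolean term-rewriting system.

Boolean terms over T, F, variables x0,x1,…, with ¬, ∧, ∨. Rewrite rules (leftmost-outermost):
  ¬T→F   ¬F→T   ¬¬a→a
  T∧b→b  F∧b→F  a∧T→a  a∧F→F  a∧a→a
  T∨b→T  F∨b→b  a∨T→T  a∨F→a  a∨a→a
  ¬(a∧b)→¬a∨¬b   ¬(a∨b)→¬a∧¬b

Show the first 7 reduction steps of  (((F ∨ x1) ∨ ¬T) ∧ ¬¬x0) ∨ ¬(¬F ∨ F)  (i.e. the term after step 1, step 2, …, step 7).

  start: (((F ∨ x1) ∨ ¬T) ∧ ¬¬x0) ∨ ¬(¬F ∨ F)
  →1  ((x1 ∨ ¬T) ∧ ¬¬x0) ∨ ¬(¬F ∨ F)
  →2  ((x1 ∨ F) ∧ ¬¬x0) ∨ ¬(¬F ∨ F)
  →3  (x1 ∧ ¬¬x0) ∨ ¬(¬F ∨ F)
  →4  (x1 ∧ x0) ∨ ¬(¬F ∨ F)
  →5  (x1 ∧ x0) ∨ (¬¬F ∧ ¬F)
  →6  (x1 ∧ x0) ∨ (F ∧ ¬F)
  →7  (x1 ∧ x0) ∨ F

Answer: after 7 steps: (x1 ∧ x0) ∨ F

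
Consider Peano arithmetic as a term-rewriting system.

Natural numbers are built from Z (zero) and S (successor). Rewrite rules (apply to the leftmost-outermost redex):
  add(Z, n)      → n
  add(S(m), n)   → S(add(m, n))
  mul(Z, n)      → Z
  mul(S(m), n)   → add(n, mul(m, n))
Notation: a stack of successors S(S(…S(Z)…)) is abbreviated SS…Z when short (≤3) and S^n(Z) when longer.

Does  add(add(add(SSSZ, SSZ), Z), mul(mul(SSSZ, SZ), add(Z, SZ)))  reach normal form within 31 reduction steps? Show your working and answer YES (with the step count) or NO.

  start: add(add(add(SSSZ, SSZ), Z), mul(mul(SSSZ, SZ), add(Z, SZ)))
  step 1: add(add(S(add(SSZ, SSZ)), Z), mul(mul(SSSZ, SZ), add(Z, SZ)))
  step 2: add(S(add(add(SSZ, SSZ), Z)), mul(mul(SSSZ, SZ), add(Z, SZ)))
  step 3: S(add(add(add(SSZ, SSZ), Z), mul(mul(SSSZ, SZ), add(Z, SZ))))
  step 4: S(add(add(S(add(SZ, SSZ)), Z), mul(mul(SSSZ, SZ), add(Z, SZ))))
  step 5: S(add(S(add(add(SZ, SSZ), Z)), mul(mul(SSSZ, SZ), add(Z, SZ))))
  step 6: S(S(add(add(add(SZ, SSZ), Z), mul(mul(SSSZ, SZ), add(Z, SZ)))))
  step 7: S(S(add(add(S(add(Z, SSZ)), Z), mul(mul(SSSZ, SZ), add(Z, SZ)))))
  step 8: S(S(add(S(add(add(Z, SSZ), Z)), mul(mul(SSSZ, SZ), add(Z, SZ)))))
  step 9: S(S(S(add(add(add(Z, SSZ), Z), mul(mul(SSSZ, SZ), add(Z, SZ))))))
  step 10: S(S(S(add(add(SSZ, Z), mul(mul(SSSZ, SZ), add(Z, SZ))))))
  step 11: S(S(S(add(S(add(SZ, Z)), mul(mul(SSSZ, SZ), add(Z, SZ))))))
  step 12: S(S(S(S(add(add(SZ, Z), mul(mul(SSSZ, SZ), add(Z, SZ)))))))
  step 13: S(S(S(S(add(S(add(Z, Z)), mul(mul(SSSZ, SZ), add(Z, SZ)))))))
  step 14: S(S(S(S(S(add(add(Z, Z), mul(mul(SSSZ, SZ), add(Z, SZ))))))))
  step 15: S(S(S(S(S(add(Z, mul(mul(SSSZ, SZ), add(Z, SZ))))))))
  step 16: S(S(S(S(S(mul(mul(SSSZ, SZ), add(Z, SZ)))))))
  step 17: S(S(S(S(S(mul(add(SZ, mul(SSZ, SZ)), add(Z, SZ)))))))
  step 18: S(S(S(S(S(mul(S(add(Z, mul(SSZ, SZ))), add(Z, SZ)))))))
  step 19: S(S(S(S(S(add(add(Z, SZ), mul(add(Z, mul(SSZ, SZ)), add(Z, SZ))))))))
  step 20: S(S(S(S(S(add(SZ, mul(add(Z, mul(SSZ, SZ)), add(Z, SZ))))))))
  step 21: S(S(S(S(S(S(add(Z, mul(add(Z, mul(SSZ, SZ)), add(Z, SZ)))))))))
  step 22: S(S(S(S(S(S(mul(add(Z, mul(SSZ, SZ)), add(Z, SZ))))))))
  step 23: S(S(S(S(S(S(mul(mul(SSZ, SZ), add(Z, SZ))))))))
  step 24: S(S(S(S(S(S(mul(add(SZ, mul(SZ, SZ)), add(Z, SZ))))))))
  step 25: S(S(S(S(S(S(mul(S(add(Z, mul(SZ, SZ))), add(Z, SZ))))))))
  step 26: S(S(S(S(S(S(add(add(Z, SZ), mul(add(Z, mul(SZ, SZ)), add(Z, SZ)))))))))
  step 27: S(S(S(S(S(S(add(SZ, mul(add(Z, mul(SZ, SZ)), add(Z, SZ)))))))))
  step 28: S(S(S(S(S(S(S(add(Z, mul(add(Z, mul(SZ, SZ)), add(Z, SZ))))))))))
  step 29: S(S(S(S(S(S(S(mul(add(Z, mul(SZ, SZ)), add(Z, SZ)))))))))
  step 30: S(S(S(S(S(S(S(mul(mul(SZ, SZ), add(Z, SZ)))))))))
  step 31: S(S(S(S(S(S(S(mul(add(SZ, mul(Z, SZ)), add(Z, SZ)))))))))

Answer: NO — after 31 steps the term is S(S(S(S(S(S(S(mul(add(SZ, mul(Z, SZ)), add(Z, SZ))))))))), not yet normal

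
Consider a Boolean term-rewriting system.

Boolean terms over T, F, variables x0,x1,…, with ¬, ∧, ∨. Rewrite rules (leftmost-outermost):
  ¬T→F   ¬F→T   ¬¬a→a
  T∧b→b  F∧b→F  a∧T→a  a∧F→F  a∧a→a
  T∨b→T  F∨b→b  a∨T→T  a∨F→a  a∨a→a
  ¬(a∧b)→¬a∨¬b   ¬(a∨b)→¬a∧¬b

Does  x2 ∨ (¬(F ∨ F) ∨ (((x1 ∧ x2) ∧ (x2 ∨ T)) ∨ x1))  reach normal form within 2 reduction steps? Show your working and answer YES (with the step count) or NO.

  start: x2 ∨ (¬(F ∨ F) ∨ (((x1 ∧ x2) ∧ (x2 ∨ T)) ∨ x1))
  →1  x2 ∨ ((¬F ∧ ¬F) ∨ (((x1 ∧ x2) ∧ (x2 ∨ T)) ∨ x1))
  →2  x2 ∨ (¬F ∨ (((x1 ∧ x2) ∧ (x2 ∨ T)) ∨ x1))

Answer: NO — after 2 steps the term is x2 ∨ (¬F ∨ (((x1 ∧ x2) ∧ (x2 ∨ T)) ∨ x1)), not yet normal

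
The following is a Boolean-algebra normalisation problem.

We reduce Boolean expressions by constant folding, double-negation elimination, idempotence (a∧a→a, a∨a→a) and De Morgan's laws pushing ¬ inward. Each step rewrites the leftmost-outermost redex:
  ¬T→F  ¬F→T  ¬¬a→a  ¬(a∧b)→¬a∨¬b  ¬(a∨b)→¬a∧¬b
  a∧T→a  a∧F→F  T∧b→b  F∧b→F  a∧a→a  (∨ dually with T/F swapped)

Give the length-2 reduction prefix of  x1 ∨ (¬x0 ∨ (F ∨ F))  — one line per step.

Answer: after 2 steps: x1 ∨ ¬x0

Reduction:
  start: x1 ∨ (¬x0 ∨ (F ∨ F))
  step 1: x1 ∨ (¬x0 ∨ F)
  step 2: x1 ∨ ¬x0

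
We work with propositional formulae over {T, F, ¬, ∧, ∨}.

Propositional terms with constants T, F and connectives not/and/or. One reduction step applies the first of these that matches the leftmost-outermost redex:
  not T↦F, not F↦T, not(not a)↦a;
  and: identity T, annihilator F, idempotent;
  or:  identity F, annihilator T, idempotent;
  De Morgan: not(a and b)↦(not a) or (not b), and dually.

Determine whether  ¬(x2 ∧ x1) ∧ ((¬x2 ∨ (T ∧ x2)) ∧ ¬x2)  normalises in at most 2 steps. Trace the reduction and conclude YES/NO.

Answer: YES — reaches normal form (¬x2 ∨ ¬x1) ∧ ((¬x2 ∨ x2) ∧ ¬x2) in 2 ≤ 2 steps

Derivation:
  start: ¬(x2 ∧ x1) ∧ ((¬x2 ∨ (T ∧ x2)) ∧ ¬x2)
  [1] (¬x2 ∨ ¬x1) ∧ ((¬x2 ∨ (T ∧ x2)) ∧ ¬x2)
  [2] (¬x2 ∨ ¬x1) ∧ ((¬x2 ∨ x2) ∧ ¬x2)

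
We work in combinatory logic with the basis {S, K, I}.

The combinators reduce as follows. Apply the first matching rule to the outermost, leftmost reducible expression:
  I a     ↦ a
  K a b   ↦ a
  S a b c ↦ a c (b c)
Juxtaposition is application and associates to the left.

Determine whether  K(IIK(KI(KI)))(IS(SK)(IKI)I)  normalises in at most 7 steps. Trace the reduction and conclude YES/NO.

  start: K(IIK(KI(KI)))(IS(SK)(IKI)I)
  [1] IIK(KI(KI))
  [2] IK(KI(KI))
  [3] K(KI(KI))
  [4] KI

Answer: YES — reaches normal form KI in 4 ≤ 7 steps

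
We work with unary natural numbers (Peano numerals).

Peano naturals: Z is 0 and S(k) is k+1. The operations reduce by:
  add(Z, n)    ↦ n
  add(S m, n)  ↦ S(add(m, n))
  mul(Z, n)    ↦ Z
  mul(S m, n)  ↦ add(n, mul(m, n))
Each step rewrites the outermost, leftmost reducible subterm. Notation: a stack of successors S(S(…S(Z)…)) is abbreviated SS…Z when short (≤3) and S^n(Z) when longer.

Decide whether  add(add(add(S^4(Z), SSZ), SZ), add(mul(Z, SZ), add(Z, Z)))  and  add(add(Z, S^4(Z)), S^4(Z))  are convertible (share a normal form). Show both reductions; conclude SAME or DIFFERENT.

Answer: DIFFERENT — A ⇓ S^7(Z), B ⇓ S^8(Z)

Working:
Term A:
  start: add(add(add(S^4(Z), SSZ), SZ), add(mul(Z, SZ), add(Z, Z)))
  →1  add(add(S(add(SSSZ, SSZ)), SZ), add(mul(Z, SZ), add(Z, Z)))
  →2  add(S(add(add(SSSZ, SSZ), SZ)), add(mul(Z, SZ), add(Z, Z)))
  →3  S(add(add(add(SSSZ, SSZ), SZ), add(mul(Z, SZ), add(Z, Z))))
  →4  S(add(add(S(add(SSZ, SSZ)), SZ), add(mul(Z, SZ), add(Z, Z))))
  →5  S(add(S(add(add(SSZ, SSZ), SZ)), add(mul(Z, SZ), add(Z, Z))))
  →6  S(S(add(add(add(SSZ, SSZ), SZ), add(mul(Z, SZ), add(Z, Z)))))
  →7  S(S(add(add(S(add(SZ, SSZ)), SZ), add(mul(Z, SZ), add(Z, Z)))))
  →8  S(S(add(S(add(add(SZ, SSZ), SZ)), add(mul(Z, SZ), add(Z, Z)))))
  →9  S(S(S(add(add(add(SZ, SSZ), SZ), add(mul(Z, SZ), add(Z, Z))))))
  →10  S(S(S(add(add(S(add(Z, SSZ)), SZ), add(mul(Z, SZ), add(Z, Z))))))
  →11  S(S(S(add(S(add(add(Z, SSZ), SZ)), add(mul(Z, SZ), add(Z, Z))))))
  →12  S(S(S(S(add(add(add(Z, SSZ), SZ), add(mul(Z, SZ), add(Z, Z)))))))
  →13  S(S(S(S(add(add(SSZ, SZ), add(mul(Z, SZ), add(Z, Z)))))))
  →14  S(S(S(S(add(S(add(SZ, SZ)), add(mul(Z, SZ), add(Z, Z)))))))
  →15  S(S(S(S(S(add(add(SZ, SZ), add(mul(Z, SZ), add(Z, Z))))))))
  →16  S(S(S(S(S(add(S(add(Z, SZ)), add(mul(Z, SZ), add(Z, Z))))))))
  →17  S(S(S(S(S(S(add(add(Z, SZ), add(mul(Z, SZ), add(Z, Z)))))))))
  →18  S(S(S(S(S(S(add(SZ, add(mul(Z, SZ), add(Z, Z)))))))))
  →19  S(S(S(S(S(S(S(add(Z, add(mul(Z, SZ), add(Z, Z))))))))))
  →20  S(S(S(S(S(S(S(add(mul(Z, SZ), add(Z, Z)))))))))
  →21  S(S(S(S(S(S(S(add(Z, add(Z, Z)))))))))
  →22  S(S(S(S(S(S(S(add(Z, Z))))))))
  →23  S^7(Z)

Term B:
  start: add(add(Z, S^4(Z)), S^4(Z))
  →1  add(S^4(Z), S^4(Z))
  →2  S(add(SSSZ, S^4(Z)))
  →3  S(S(add(SSZ, S^4(Z))))
  →4  S(S(S(add(SZ, S^4(Z)))))
  →5  S(S(S(S(add(Z, S^4(Z))))))
  →6  S^8(Z)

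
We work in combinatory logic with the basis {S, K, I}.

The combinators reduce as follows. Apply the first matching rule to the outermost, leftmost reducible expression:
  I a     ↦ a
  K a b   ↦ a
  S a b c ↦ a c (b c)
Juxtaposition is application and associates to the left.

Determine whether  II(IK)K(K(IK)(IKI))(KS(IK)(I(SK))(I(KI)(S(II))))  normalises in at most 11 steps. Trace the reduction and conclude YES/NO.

  start: II(IK)K(K(IK)(IKI))(KS(IK)(I(SK))(I(KI)(S(II))))
  step 1: I(IK)K(K(IK)(IKI))(KS(IK)(I(SK))(I(KI)(S(II))))
  step 2: IKK(K(IK)(IKI))(KS(IK)(I(SK))(I(KI)(S(II))))
  step 3: KK(K(IK)(IKI))(KS(IK)(I(SK))(I(KI)(S(II))))
  step 4: K(KS(IK)(I(SK))(I(KI)(S(II))))
  step 5: K(S(I(SK))(I(KI)(S(II))))
  step 6: K(S(SK)(I(KI)(S(II))))
  step 7: K(S(SK)(KI(S(II))))
  step 8: K(S(SK)I)

Answer: YES — reaches normal form K(S(SK)I) in 8 ≤ 11 steps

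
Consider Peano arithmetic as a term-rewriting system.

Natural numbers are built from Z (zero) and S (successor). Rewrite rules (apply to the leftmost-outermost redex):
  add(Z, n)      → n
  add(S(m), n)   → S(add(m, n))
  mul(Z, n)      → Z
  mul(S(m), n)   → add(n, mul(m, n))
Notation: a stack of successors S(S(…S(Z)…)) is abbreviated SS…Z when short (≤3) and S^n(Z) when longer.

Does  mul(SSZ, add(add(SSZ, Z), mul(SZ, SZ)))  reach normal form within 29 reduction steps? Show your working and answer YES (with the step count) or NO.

  start: mul(SSZ, add(add(SSZ, Z), mul(SZ, SZ)))
  step 1: add(add(add(SSZ, Z), mul(SZ, SZ)), mul(SZ, add(add(SSZ, Z), mul(SZ, SZ))))
  step 2: add(add(S(add(SZ, Z)), mul(SZ, SZ)), mul(SZ, add(add(SSZ, Z), mul(SZ, SZ))))
  step 3: add(S(add(add(SZ, Z), mul(SZ, SZ))), mul(SZ, add(add(SSZ, Z), mul(SZ, SZ))))
  step 4: S(add(add(add(SZ, Z), mul(SZ, SZ)), mul(SZ, add(add(SSZ, Z), mul(SZ, SZ)))))
  step 5: S(add(add(S(add(Z, Z)), mul(SZ, SZ)), mul(SZ, add(add(SSZ, Z), mul(SZ, SZ)))))
  step 6: S(add(S(add(add(Z, Z), mul(SZ, SZ))), mul(SZ, add(add(SSZ, Z), mul(SZ, SZ)))))
  step 7: S(S(add(add(add(Z, Z), mul(SZ, SZ)), mul(SZ, add(add(SSZ, Z), mul(SZ, SZ))))))
  step 8: S(S(add(add(Z, mul(SZ, SZ)), mul(SZ, add(add(SSZ, Z), mul(SZ, SZ))))))
  step 9: S(S(add(mul(SZ, SZ), mul(SZ, add(add(SSZ, Z), mul(SZ, SZ))))))
  step 10: S(S(add(add(SZ, mul(Z, SZ)), mul(SZ, add(add(SSZ, Z), mul(SZ, SZ))))))
  step 11: S(S(add(S(add(Z, mul(Z, SZ))), mul(SZ, add(add(SSZ, Z), mul(SZ, SZ))))))
  step 12: S(S(S(add(add(Z, mul(Z, SZ)), mul(SZ, add(add(SSZ, Z), mul(SZ, SZ)))))))
  step 13: S(S(S(add(mul(Z, SZ), mul(SZ, add(add(SSZ, Z), mul(SZ, SZ)))))))
  step 14: S(S(S(add(Z, mul(SZ, add(add(SSZ, Z), mul(SZ, SZ)))))))
  step 15: S(S(S(mul(SZ, add(add(SSZ, Z), mul(SZ, SZ))))))
  step 16: S(S(S(add(add(add(SSZ, Z), mul(SZ, SZ)), mul(Z, add(add(SSZ, Z), mul(SZ, SZ)))))))
  step 17: S(S(S(add(add(S(add(SZ, Z)), mul(SZ, SZ)), mul(Z, add(add(SSZ, Z), mul(SZ, SZ)))))))
  step 18: S(S(S(add(S(add(add(SZ, Z), mul(SZ, SZ))), mul(Z, add(add(SSZ, Z), mul(SZ, SZ)))))))
  step 19: S(S(S(S(add(add(add(SZ, Z), mul(SZ, SZ)), mul(Z, add(add(SSZ, Z), mul(SZ, SZ))))))))
  step 20: S(S(S(S(add(add(S(add(Z, Z)), mul(SZ, SZ)), mul(Z, add(add(SSZ, Z), mul(SZ, SZ))))))))
  step 21: S(S(S(S(add(S(add(add(Z, Z), mul(SZ, SZ))), mul(Z, add(add(SSZ, Z), mul(SZ, SZ))))))))
  step 22: S(S(S(S(S(add(add(add(Z, Z), mul(SZ, SZ)), mul(Z, add(add(SSZ, Z), mul(SZ, SZ)))))))))
  step 23: S(S(S(S(S(add(add(Z, mul(SZ, SZ)), mul(Z, add(add(SSZ, Z), mul(SZ, SZ)))))))))
  step 24: S(S(S(S(S(add(mul(SZ, SZ), mul(Z, add(add(SSZ, Z), mul(SZ, SZ)))))))))
  step 25: S(S(S(S(S(add(add(SZ, mul(Z, SZ)), mul(Z, add(add(SSZ, Z), mul(SZ, SZ)))))))))
  step 26: S(S(S(S(S(add(S(add(Z, mul(Z, SZ))), mul(Z, add(add(SSZ, Z), mul(SZ, SZ)))))))))
  step 27: S(S(S(S(S(S(add(add(Z, mul(Z, SZ)), mul(Z, add(add(SSZ, Z), mul(SZ, SZ))))))))))
  step 28: S(S(S(S(S(S(add(mul(Z, SZ), mul(Z, add(add(SSZ, Z), mul(SZ, SZ))))))))))
  step 29: S(S(S(S(S(S(add(Z, mul(Z, add(add(SSZ, Z), mul(SZ, SZ))))))))))

Answer: NO — after 29 steps the term is S(S(S(S(S(S(add(Z, mul(Z, add(add(SSZ, Z), mul(SZ, SZ)))))))))), not yet normal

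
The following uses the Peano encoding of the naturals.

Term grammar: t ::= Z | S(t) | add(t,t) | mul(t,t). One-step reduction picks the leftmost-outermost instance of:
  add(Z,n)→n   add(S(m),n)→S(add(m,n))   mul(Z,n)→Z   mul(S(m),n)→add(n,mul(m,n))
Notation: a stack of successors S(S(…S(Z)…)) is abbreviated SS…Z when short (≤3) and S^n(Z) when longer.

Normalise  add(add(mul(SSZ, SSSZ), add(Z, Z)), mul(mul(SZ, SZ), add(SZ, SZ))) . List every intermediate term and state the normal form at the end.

  start: add(add(mul(SSZ, SSSZ), add(Z, Z)), mul(mul(SZ, SZ), add(SZ, SZ)))
  →1  add(add(add(SSSZ, mul(SZ, SSSZ)), add(Z, Z)), mul(mul(SZ, SZ), add(SZ, SZ)))
  →2  add(add(S(add(SSZ, mul(SZ, SSSZ))), add(Z, Z)), mul(mul(SZ, SZ), add(SZ, SZ)))
  →3  add(S(add(add(SSZ, mul(SZ, SSSZ)), add(Z, Z))), mul(mul(SZ, SZ), add(SZ, SZ)))
  →4  S(add(add(add(SSZ, mul(SZ, SSSZ)), add(Z, Z)), mul(mul(SZ, SZ), add(SZ, SZ))))
  →5  S(add(add(S(add(SZ, mul(SZ, SSSZ))), add(Z, Z)), mul(mul(SZ, SZ), add(SZ, SZ))))
  →6  S(add(S(add(add(SZ, mul(SZ, SSSZ)), add(Z, Z))), mul(mul(SZ, SZ), add(SZ, SZ))))
  →7  S(S(add(add(add(SZ, mul(SZ, SSSZ)), add(Z, Z)), mul(mul(SZ, SZ), add(SZ, SZ)))))
  →8  S(S(add(add(S(add(Z, mul(SZ, SSSZ))), add(Z, Z)), mul(mul(SZ, SZ), add(SZ, SZ)))))
  →9  S(S(add(S(add(add(Z, mul(SZ, SSSZ)), add(Z, Z))), mul(mul(SZ, SZ), add(SZ, SZ)))))
  →10  S(S(S(add(add(add(Z, mul(SZ, SSSZ)), add(Z, Z)), mul(mul(SZ, SZ), add(SZ, SZ))))))
  →11  S(S(S(add(add(mul(SZ, SSSZ), add(Z, Z)), mul(mul(SZ, SZ), add(SZ, SZ))))))
  →12  S(S(S(add(add(add(SSSZ, mul(Z, SSSZ)), add(Z, Z)), mul(mul(SZ, SZ), add(SZ, SZ))))))
  →13  S(S(S(add(add(S(add(SSZ, mul(Z, SSSZ))), add(Z, Z)), mul(mul(SZ, SZ), add(SZ, SZ))))))
  →14  S(S(S(add(S(add(add(SSZ, mul(Z, SSSZ)), add(Z, Z))), mul(mul(SZ, SZ), add(SZ, SZ))))))
  →15  S(S(S(S(add(add(add(SSZ, mul(Z, SSSZ)), add(Z, Z)), mul(mul(SZ, SZ), add(SZ, SZ)))))))
  →16  S(S(S(S(add(add(S(add(SZ, mul(Z, SSSZ))), add(Z, Z)), mul(mul(SZ, SZ), add(SZ, SZ)))))))
  →17  S(S(S(S(add(S(add(add(SZ, mul(Z, SSSZ)), add(Z, Z))), mul(mul(SZ, SZ), add(SZ, SZ)))))))
  →18  S(S(S(S(S(add(add(add(SZ, mul(Z, SSSZ)), add(Z, Z)), mul(mul(SZ, SZ), add(SZ, SZ))))))))
  →19  S(S(S(S(S(add(add(S(add(Z, mul(Z, SSSZ))), add(Z, Z)), mul(mul(SZ, SZ), add(SZ, SZ))))))))
  →20  S(S(S(S(S(add(S(add(add(Z, mul(Z, SSSZ)), add(Z, Z))), mul(mul(SZ, SZ), add(SZ, SZ))))))))
  →21  S(S(S(S(S(S(add(add(add(Z, mul(Z, SSSZ)), add(Z, Z)), mul(mul(SZ, SZ), add(SZ, SZ)))))))))
  →22  S(S(S(S(S(S(add(add(mul(Z, SSSZ), add(Z, Z)), mul(mul(SZ, SZ), add(SZ, SZ)))))))))
  →23  S(S(S(S(S(S(add(add(Z, add(Z, Z)), mul(mul(SZ, SZ), add(SZ, SZ)))))))))
  →24  S(S(S(S(S(S(add(add(Z, Z), mul(mul(SZ, SZ), add(SZ, SZ)))))))))
  →25  S(S(S(S(S(S(add(Z, mul(mul(SZ, SZ), add(SZ, SZ)))))))))
  →26  S(S(S(S(S(S(mul(mul(SZ, SZ), add(SZ, SZ))))))))
  →27  S(S(S(S(S(S(mul(add(SZ, mul(Z, SZ)), add(SZ, SZ))))))))
  →28  S(S(S(S(S(S(mul(S(add(Z, mul(Z, SZ))), add(SZ, SZ))))))))
  →29  S(S(S(S(S(S(add(add(SZ, SZ), mul(add(Z, mul(Z, SZ)), add(SZ, SZ)))))))))
  →30  S(S(S(S(S(S(add(S(add(Z, SZ)), mul(add(Z, mul(Z, SZ)), add(SZ, SZ)))))))))
  →31  S(S(S(S(S(S(S(add(add(Z, SZ), mul(add(Z, mul(Z, SZ)), add(SZ, SZ))))))))))
  →32  S(S(S(S(S(S(S(add(SZ, mul(add(Z, mul(Z, SZ)), add(SZ, SZ))))))))))
  →33  S(S(S(S(S(S(S(S(add(Z, mul(add(Z, mul(Z, SZ)), add(SZ, SZ)))))))))))
  →34  S(S(S(S(S(S(S(S(mul(add(Z, mul(Z, SZ)), add(SZ, SZ))))))))))
  →35  S(S(S(S(S(S(S(S(mul(mul(Z, SZ), add(SZ, SZ))))))))))
  →36  S(S(S(S(S(S(S(S(mul(Z, add(SZ, SZ))))))))))
  →37  S^8(Z)

Answer: normal form = S^8(Z)  (in 37 steps)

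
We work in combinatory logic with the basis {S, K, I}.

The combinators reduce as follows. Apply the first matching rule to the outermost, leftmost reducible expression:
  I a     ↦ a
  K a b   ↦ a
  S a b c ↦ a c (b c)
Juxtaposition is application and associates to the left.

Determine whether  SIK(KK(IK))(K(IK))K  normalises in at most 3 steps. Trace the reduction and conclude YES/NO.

  start: SIK(KK(IK))(K(IK))K
  →1  I(KK(IK))(K(KK(IK)))(K(IK))K
  →2  KK(IK)(K(KK(IK)))(K(IK))K
  →3  K(K(KK(IK)))(K(IK))K

Answer: NO — after 3 steps the term is K(K(KK(IK)))(K(IK))K, not yet normal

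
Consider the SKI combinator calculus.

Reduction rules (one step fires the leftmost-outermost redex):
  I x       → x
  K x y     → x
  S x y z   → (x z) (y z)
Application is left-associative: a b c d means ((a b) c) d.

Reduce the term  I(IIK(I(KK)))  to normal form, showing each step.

  start: I(IIK(I(KK)))
  →1  IIK(I(KK))
  →2  IK(I(KK))
  →3  K(I(KK))
  →4  K(KK)

Answer: normal form = K(KK)  (in 4 steps)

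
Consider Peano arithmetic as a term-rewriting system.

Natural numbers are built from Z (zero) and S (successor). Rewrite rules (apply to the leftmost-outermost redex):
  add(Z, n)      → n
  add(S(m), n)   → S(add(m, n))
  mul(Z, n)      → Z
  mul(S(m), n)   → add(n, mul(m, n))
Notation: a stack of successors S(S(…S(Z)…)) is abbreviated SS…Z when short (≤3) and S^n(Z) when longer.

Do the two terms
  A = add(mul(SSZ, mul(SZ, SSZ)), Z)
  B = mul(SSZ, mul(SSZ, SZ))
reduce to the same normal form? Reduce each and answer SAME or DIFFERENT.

Term A:
  start: add(mul(SSZ, mul(SZ, SSZ)), Z)
  [1] add(add(mul(SZ, SSZ), mul(SZ, mul(SZ, SSZ))), Z)
  [2] add(add(add(SSZ, mul(Z, SSZ)), mul(SZ, mul(SZ, SSZ))), Z)
  [3] add(add(S(add(SZ, mul(Z, SSZ))), mul(SZ, mul(SZ, SSZ))), Z)
  [4] add(S(add(add(SZ, mul(Z, SSZ)), mul(SZ, mul(SZ, SSZ)))), Z)
  [5] S(add(add(add(SZ, mul(Z, SSZ)), mul(SZ, mul(SZ, SSZ))), Z))
  [6] S(add(add(S(add(Z, mul(Z, SSZ))), mul(SZ, mul(SZ, SSZ))), Z))
  [7] S(add(S(add(add(Z, mul(Z, SSZ)), mul(SZ, mul(SZ, SSZ)))), Z))
  [8] S(S(add(add(add(Z, mul(Z, SSZ)), mul(SZ, mul(SZ, SSZ))), Z)))
  [9] S(S(add(add(mul(Z, SSZ), mul(SZ, mul(SZ, SSZ))), Z)))
  [10] S(S(add(add(Z, mul(SZ, mul(SZ, SSZ))), Z)))
  [11] S(S(add(mul(SZ, mul(SZ, SSZ)), Z)))
  [12] S(S(add(add(mul(SZ, SSZ), mul(Z, mul(SZ, SSZ))), Z)))
  [13] S(S(add(add(add(SSZ, mul(Z, SSZ)), mul(Z, mul(SZ, SSZ))), Z)))
  [14] S(S(add(add(S(add(SZ, mul(Z, SSZ))), mul(Z, mul(SZ, SSZ))), Z)))
  [15] S(S(add(S(add(add(SZ, mul(Z, SSZ)), mul(Z, mul(SZ, SSZ)))), Z)))
  [16] S(S(S(add(add(add(SZ, mul(Z, SSZ)), mul(Z, mul(SZ, SSZ))), Z))))
  [17] S(S(S(add(add(S(add(Z, mul(Z, SSZ))), mul(Z, mul(SZ, SSZ))), Z))))
  [18] S(S(S(add(S(add(add(Z, mul(Z, SSZ)), mul(Z, mul(SZ, SSZ)))), Z))))
  [19] S(S(S(S(add(add(add(Z, mul(Z, SSZ)), mul(Z, mul(SZ, SSZ))), Z)))))
  [20] S(S(S(S(add(add(mul(Z, SSZ), mul(Z, mul(SZ, SSZ))), Z)))))
  [21] S(S(S(S(add(add(Z, mul(Z, mul(SZ, SSZ))), Z)))))
  [22] S(S(S(S(add(mul(Z, mul(SZ, SSZ)), Z)))))
  [23] S(S(S(S(add(Z, Z)))))
  [24] S^4(Z)

Term B:
  start: mul(SSZ, mul(SSZ, SZ))
  [1] add(mul(SSZ, SZ), mul(SZ, mul(SSZ, SZ)))
  [2] add(add(SZ, mul(SZ, SZ)), mul(SZ, mul(SSZ, SZ)))
  [3] add(S(add(Z, mul(SZ, SZ))), mul(SZ, mul(SSZ, SZ)))
  [4] S(add(add(Z, mul(SZ, SZ)), mul(SZ, mul(SSZ, SZ))))
  [5] S(add(mul(SZ, SZ), mul(SZ, mul(SSZ, SZ))))
  [6] S(add(add(SZ, mul(Z, SZ)), mul(SZ, mul(SSZ, SZ))))
  [7] S(add(S(add(Z, mul(Z, SZ))), mul(SZ, mul(SSZ, SZ))))
  [8] S(S(add(add(Z, mul(Z, SZ)), mul(SZ, mul(SSZ, SZ)))))
  [9] S(S(add(mul(Z, SZ), mul(SZ, mul(SSZ, SZ)))))
  [10] S(S(add(Z, mul(SZ, mul(SSZ, SZ)))))
  [11] S(S(mul(SZ, mul(SSZ, SZ))))
  [12] S(S(add(mul(SSZ, SZ), mul(Z, mul(SSZ, SZ)))))
  [13] S(S(add(add(SZ, mul(SZ, SZ)), mul(Z, mul(SSZ, SZ)))))
  [14] S(S(add(S(add(Z, mul(SZ, SZ))), mul(Z, mul(SSZ, SZ)))))
  [15] S(S(S(add(add(Z, mul(SZ, SZ)), mul(Z, mul(SSZ, SZ))))))
  [16] S(S(S(add(mul(SZ, SZ), mul(Z, mul(SSZ, SZ))))))
  [17] S(S(S(add(add(SZ, mul(Z, SZ)), mul(Z, mul(SSZ, SZ))))))
  [18] S(S(S(add(S(add(Z, mul(Z, SZ))), mul(Z, mul(SSZ, SZ))))))
  [19] S(S(S(S(add(add(Z, mul(Z, SZ)), mul(Z, mul(SSZ, SZ)))))))
  [20] S(S(S(S(add(mul(Z, SZ), mul(Z, mul(SSZ, SZ)))))))
  [21] S(S(S(S(add(Z, mul(Z, mul(SSZ, SZ)))))))
  [22] S(S(S(S(mul(Z, mul(SSZ, SZ))))))
  [23] S^4(Z)

Answer: SAME — A ⇓ S^4(Z), B ⇓ S^4(Z)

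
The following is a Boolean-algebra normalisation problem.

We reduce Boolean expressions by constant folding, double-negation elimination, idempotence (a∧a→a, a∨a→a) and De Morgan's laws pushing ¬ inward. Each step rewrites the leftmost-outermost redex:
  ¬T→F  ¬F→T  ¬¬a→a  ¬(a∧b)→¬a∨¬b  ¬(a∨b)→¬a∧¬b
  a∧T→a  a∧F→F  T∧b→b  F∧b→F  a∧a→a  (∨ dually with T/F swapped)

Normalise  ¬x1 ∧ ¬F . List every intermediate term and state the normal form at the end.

  start: ¬x1 ∧ ¬F
  step 1: ¬x1 ∧ T
  step 2: ¬x1

Answer: normal form = ¬x1  (in 2 steps)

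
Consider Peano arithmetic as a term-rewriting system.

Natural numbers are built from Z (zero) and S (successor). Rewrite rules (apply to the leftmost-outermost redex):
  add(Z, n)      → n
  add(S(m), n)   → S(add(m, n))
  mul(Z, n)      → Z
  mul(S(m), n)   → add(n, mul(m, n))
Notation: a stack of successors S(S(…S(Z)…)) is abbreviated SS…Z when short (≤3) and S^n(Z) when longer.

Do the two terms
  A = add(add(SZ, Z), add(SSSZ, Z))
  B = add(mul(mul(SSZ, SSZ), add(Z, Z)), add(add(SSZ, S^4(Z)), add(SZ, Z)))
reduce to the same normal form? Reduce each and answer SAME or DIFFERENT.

Term A:
  start: add(add(SZ, Z), add(SSSZ, Z))
  step 1: add(S(add(Z, Z)), add(SSSZ, Z))
  step 2: S(add(add(Z, Z), add(SSSZ, Z)))
  step 3: S(add(Z, add(SSSZ, Z)))
  step 4: S(add(SSSZ, Z))
  step 5: S(S(add(SSZ, Z)))
  step 6: S(S(S(add(SZ, Z))))
  step 7: S(S(S(S(add(Z, Z)))))
  step 8: S^4(Z)

Term B:
  start: add(mul(mul(SSZ, SSZ), add(Z, Z)), add(add(SSZ, S^4(Z)), add(SZ, Z)))
  step 1: add(mul(add(SSZ, mul(SZ, SSZ)), add(Z, Z)), add(add(SSZ, S^4(Z)), add(SZ, Z)))
  step 2: add(mul(S(add(SZ, mul(SZ, SSZ))), add(Z, Z)), add(add(SSZ, S^4(Z)), add(SZ, Z)))
  step 3: add(add(add(Z, Z), mul(add(SZ, mul(SZ, SSZ)), add(Z, Z))), add(add(SSZ, S^4(Z)), add(SZ, Z)))
  step 4: add(add(Z, mul(add(SZ, mul(SZ, SSZ)), add(Z, Z))), add(add(SSZ, S^4(Z)), add(SZ, Z)))
  step 5: add(mul(add(SZ, mul(SZ, SSZ)), add(Z, Z)), add(add(SSZ, S^4(Z)), add(SZ, Z)))
  step 6: add(mul(S(add(Z, mul(SZ, SSZ))), add(Z, Z)), add(add(SSZ, S^4(Z)), add(SZ, Z)))
  step 7: add(add(add(Z, Z), mul(add(Z, mul(SZ, SSZ)), add(Z, Z))), add(add(SSZ, S^4(Z)), add(SZ, Z)))
  step 8: add(add(Z, mul(add(Z, mul(SZ, SSZ)), add(Z, Z))), add(add(SSZ, S^4(Z)), add(SZ, Z)))
  step 9: add(mul(add(Z, mul(SZ, SSZ)), add(Z, Z)), add(add(SSZ, S^4(Z)), add(SZ, Z)))
  step 10: add(mul(mul(SZ, SSZ), add(Z, Z)), add(add(SSZ, S^4(Z)), add(SZ, Z)))
  step 11: add(mul(add(SSZ, mul(Z, SSZ)), add(Z, Z)), add(add(SSZ, S^4(Z)), add(SZ, Z)))
  step 12: add(mul(S(add(SZ, mul(Z, SSZ))), add(Z, Z)), add(add(SSZ, S^4(Z)), add(SZ, Z)))
  step 13: add(add(add(Z, Z), mul(add(SZ, mul(Z, SSZ)), add(Z, Z))), add(add(SSZ, S^4(Z)), add(SZ, Z)))
  step 14: add(add(Z, mul(add(SZ, mul(Z, SSZ)), add(Z, Z))), add(add(SSZ, S^4(Z)), add(SZ, Z)))
  step 15: add(mul(add(SZ, mul(Z, SSZ)), add(Z, Z)), add(add(SSZ, S^4(Z)), add(SZ, Z)))
  step 16: add(mul(S(add(Z, mul(Z, SSZ))), add(Z, Z)), add(add(SSZ, S^4(Z)), add(SZ, Z)))
  step 17: add(add(add(Z, Z), mul(add(Z, mul(Z, SSZ)), add(Z, Z))), add(add(SSZ, S^4(Z)), add(SZ, Z)))
  step 18: add(add(Z, mul(add(Z, mul(Z, SSZ)), add(Z, Z))), add(add(SSZ, S^4(Z)), add(SZ, Z)))
  step 19: add(mul(add(Z, mul(Z, SSZ)), add(Z, Z)), add(add(SSZ, S^4(Z)), add(SZ, Z)))
  step 20: add(mul(mul(Z, SSZ), add(Z, Z)), add(add(SSZ, S^4(Z)), add(SZ, Z)))
  step 21: add(mul(Z, add(Z, Z)), add(add(SSZ, S^4(Z)), add(SZ, Z)))
  step 22: add(Z, add(add(SSZ, S^4(Z)), add(SZ, Z)))
  step 23: add(add(SSZ, S^4(Z)), add(SZ, Z))
  step 24: add(S(add(SZ, S^4(Z))), add(SZ, Z))
  step 25: S(add(add(SZ, S^4(Z)), add(SZ, Z)))
  step 26: S(add(S(add(Z, S^4(Z))), add(SZ, Z)))
  step 27: S(S(add(add(Z, S^4(Z)), add(SZ, Z))))
  step 28: S(S(add(S^4(Z), add(SZ, Z))))
  step 29: S(S(S(add(SSSZ, add(SZ, Z)))))
  step 30: S(S(S(S(add(SSZ, add(SZ, Z))))))
  step 31: S(S(S(S(S(add(SZ, add(SZ, Z)))))))
  step 32: S(S(S(S(S(S(add(Z, add(SZ, Z))))))))
  step 33: S(S(S(S(S(S(add(SZ, Z)))))))
  step 34: S(S(S(S(S(S(S(add(Z, Z))))))))
  step 35: S^7(Z)

Answer: DIFFERENT — A ⇓ S^4(Z), B ⇓ S^7(Z)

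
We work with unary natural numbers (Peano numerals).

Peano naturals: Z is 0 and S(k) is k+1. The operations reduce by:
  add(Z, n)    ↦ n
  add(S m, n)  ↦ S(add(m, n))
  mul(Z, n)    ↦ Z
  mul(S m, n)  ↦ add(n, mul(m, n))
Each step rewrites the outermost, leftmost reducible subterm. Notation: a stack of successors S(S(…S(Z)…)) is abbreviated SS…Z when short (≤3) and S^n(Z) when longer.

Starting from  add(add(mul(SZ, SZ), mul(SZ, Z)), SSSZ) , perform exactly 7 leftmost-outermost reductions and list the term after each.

  start: add(add(mul(SZ, SZ), mul(SZ, Z)), SSSZ)
  [1] add(add(add(SZ, mul(Z, SZ)), mul(SZ, Z)), SSSZ)
  [2] add(add(S(add(Z, mul(Z, SZ))), mul(SZ, Z)), SSSZ)
  [3] add(S(add(add(Z, mul(Z, SZ)), mul(SZ, Z))), SSSZ)
  [4] S(add(add(add(Z, mul(Z, SZ)), mul(SZ, Z)), SSSZ))
  [5] S(add(add(mul(Z, SZ), mul(SZ, Z)), SSSZ))
  [6] S(add(add(Z, mul(SZ, Z)), SSSZ))
  [7] S(add(mul(SZ, Z), SSSZ))

Answer: after 7 steps: S(add(mul(SZ, Z), SSSZ))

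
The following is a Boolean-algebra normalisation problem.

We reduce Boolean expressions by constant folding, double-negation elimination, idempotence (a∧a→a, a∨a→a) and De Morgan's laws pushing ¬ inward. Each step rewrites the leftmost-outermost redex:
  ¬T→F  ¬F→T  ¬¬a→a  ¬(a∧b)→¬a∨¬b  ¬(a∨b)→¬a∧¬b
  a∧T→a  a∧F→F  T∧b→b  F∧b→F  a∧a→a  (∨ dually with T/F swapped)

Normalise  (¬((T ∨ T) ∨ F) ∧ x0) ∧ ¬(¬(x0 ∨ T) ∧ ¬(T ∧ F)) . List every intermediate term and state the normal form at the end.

Answer: normal form = F  (in 7 steps)

Reduction:
  start: (¬((T ∨ T) ∨ F) ∧ x0) ∧ ¬(¬(x0 ∨ T) ∧ ¬(T ∧ F))
  step 1: ((¬(T ∨ T) ∧ ¬F) ∧ x0) ∧ ¬(¬(x0 ∨ T) ∧ ¬(T ∧ F))
  step 2: (((¬T ∧ ¬T) ∧ ¬F) ∧ x0) ∧ ¬(¬(x0 ∨ T) ∧ ¬(T ∧ F))
  step 3: ((¬T ∧ ¬F) ∧ x0) ∧ ¬(¬(x0 ∨ T) ∧ ¬(T ∧ F))
  step 4: ((F ∧ ¬F) ∧ x0) ∧ ¬(¬(x0 ∨ T) ∧ ¬(T ∧ F))
  step 5: (F ∧ x0) ∧ ¬(¬(x0 ∨ T) ∧ ¬(T ∧ F))
  step 6: F ∧ ¬(¬(x0 ∨ T) ∧ ¬(T ∧ F))
  step 7: F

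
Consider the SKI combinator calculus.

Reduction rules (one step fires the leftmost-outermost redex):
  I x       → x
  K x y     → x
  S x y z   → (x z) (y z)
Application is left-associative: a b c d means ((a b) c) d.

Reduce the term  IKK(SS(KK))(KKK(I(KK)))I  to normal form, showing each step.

  start: IKK(SS(KK))(KKK(I(KK)))I
  [1] KK(SS(KK))(KKK(I(KK)))I
  [2] K(KKK(I(KK)))I
  [3] KKK(I(KK))
  [4] K(I(KK))
  [5] K(KK)

Answer: normal form = K(KK)  (in 5 steps)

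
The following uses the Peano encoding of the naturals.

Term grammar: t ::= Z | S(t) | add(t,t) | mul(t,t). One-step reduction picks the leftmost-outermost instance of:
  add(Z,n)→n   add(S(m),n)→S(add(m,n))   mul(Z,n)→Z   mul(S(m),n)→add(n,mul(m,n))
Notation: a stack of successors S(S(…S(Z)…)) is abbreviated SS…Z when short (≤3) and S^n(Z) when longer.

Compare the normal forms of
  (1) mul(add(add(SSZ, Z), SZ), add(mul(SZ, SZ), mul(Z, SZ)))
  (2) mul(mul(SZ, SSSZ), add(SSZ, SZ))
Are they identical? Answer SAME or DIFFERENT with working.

Answer: DIFFERENT — A ⇓ SSSZ, B ⇓ S^9(Z)

Reduction:
Term A:
  start: mul(add(add(SSZ, Z), SZ), add(mul(SZ, SZ), mul(Z, SZ)))
  →1  mul(add(S(add(SZ, Z)), SZ), add(mul(SZ, SZ), mul(Z, SZ)))
  →2  mul(S(add(add(SZ, Z), SZ)), add(mul(SZ, SZ), mul(Z, SZ)))
  →3  add(add(mul(SZ, SZ), mul(Z, SZ)), mul(add(add(SZ, Z), SZ), add(mul(SZ, SZ), mul(Z, SZ))))
  →4  add(add(add(SZ, mul(Z, SZ)), mul(Z, SZ)), mul(add(add(SZ, Z), SZ), add(mul(SZ, SZ), mul(Z, SZ))))
  →5  add(add(S(add(Z, mul(Z, SZ))), mul(Z, SZ)), mul(add(add(SZ, Z), SZ), add(mul(SZ, SZ), mul(Z, SZ))))
  →6  add(S(add(add(Z, mul(Z, SZ)), mul(Z, SZ))), mul(add(add(SZ, Z), SZ), add(mul(SZ, SZ), mul(Z, SZ))))
  →7  S(add(add(add(Z, mul(Z, SZ)), mul(Z, SZ)), mul(add(add(SZ, Z), SZ), add(mul(SZ, SZ), mul(Z, SZ)))))
  →8  S(add(add(mul(Z, SZ), mul(Z, SZ)), mul(add(add(SZ, Z), SZ), add(mul(SZ, SZ), mul(Z, SZ)))))
  →9  S(add(add(Z, mul(Z, SZ)), mul(add(add(SZ, Z), SZ), add(mul(SZ, SZ), mul(Z, SZ)))))
  →10  S(add(mul(Z, SZ), mul(add(add(SZ, Z), SZ), add(mul(SZ, SZ), mul(Z, SZ)))))
  →11  S(add(Z, mul(add(add(SZ, Z), SZ), add(mul(SZ, SZ), mul(Z, SZ)))))
  →12  S(mul(add(add(SZ, Z), SZ), add(mul(SZ, SZ), mul(Z, SZ))))
  →13  S(mul(add(S(add(Z, Z)), SZ), add(mul(SZ, SZ), mul(Z, SZ))))
  →14  S(mul(S(add(add(Z, Z), SZ)), add(mul(SZ, SZ), mul(Z, SZ))))
  →15  S(add(add(mul(SZ, SZ), mul(Z, SZ)), mul(add(add(Z, Z), SZ), add(mul(SZ, SZ), mul(Z, SZ)))))
  →16  S(add(add(add(SZ, mul(Z, SZ)), mul(Z, SZ)), mul(add(add(Z, Z), SZ), add(mul(SZ, SZ), mul(Z, SZ)))))
  →17  S(add(add(S(add(Z, mul(Z, SZ))), mul(Z, SZ)), mul(add(add(Z, Z), SZ), add(mul(SZ, SZ), mul(Z, SZ)))))
  →18  S(add(S(add(add(Z, mul(Z, SZ)), mul(Z, SZ))), mul(add(add(Z, Z), SZ), add(mul(SZ, SZ), mul(Z, SZ)))))
  →19  S(S(add(add(add(Z, mul(Z, SZ)), mul(Z, SZ)), mul(add(add(Z, Z), SZ), add(mul(SZ, SZ), mul(Z, SZ))))))
  →20  S(S(add(add(mul(Z, SZ), mul(Z, SZ)), mul(add(add(Z, Z), SZ), add(mul(SZ, SZ), mul(Z, SZ))))))
  →21  S(S(add(add(Z, mul(Z, SZ)), mul(add(add(Z, Z), SZ), add(mul(SZ, SZ), mul(Z, SZ))))))
  →22  S(S(add(mul(Z, SZ), mul(add(add(Z, Z), SZ), add(mul(SZ, SZ), mul(Z, SZ))))))
  →23  S(S(add(Z, mul(add(add(Z, Z), SZ), add(mul(SZ, SZ), mul(Z, SZ))))))
  →24  S(S(mul(add(add(Z, Z), SZ), add(mul(SZ, SZ), mul(Z, SZ)))))
  →25  S(S(mul(add(Z, SZ), add(mul(SZ, SZ), mul(Z, SZ)))))
  →26  S(S(mul(SZ, add(mul(SZ, SZ), mul(Z, SZ)))))
  →27  S(S(add(add(mul(SZ, SZ), mul(Z, SZ)), mul(Z, add(mul(SZ, SZ), mul(Z, SZ))))))
  →28  S(S(add(add(add(SZ, mul(Z, SZ)), mul(Z, SZ)), mul(Z, add(mul(SZ, SZ), mul(Z, SZ))))))
  →29  S(S(add(add(S(add(Z, mul(Z, SZ))), mul(Z, SZ)), mul(Z, add(mul(SZ, SZ), mul(Z, SZ))))))
  →30  S(S(add(S(add(add(Z, mul(Z, SZ)), mul(Z, SZ))), mul(Z, add(mul(SZ, SZ), mul(Z, SZ))))))
  →31  S(S(S(add(add(add(Z, mul(Z, SZ)), mul(Z, SZ)), mul(Z, add(mul(SZ, SZ), mul(Z, SZ)))))))
  →32  S(S(S(add(add(mul(Z, SZ), mul(Z, SZ)), mul(Z, add(mul(SZ, SZ), mul(Z, SZ)))))))
  →33  S(S(S(add(add(Z, mul(Z, SZ)), mul(Z, add(mul(SZ, SZ), mul(Z, SZ)))))))
  →34  S(S(S(add(mul(Z, SZ), mul(Z, add(mul(SZ, SZ), mul(Z, SZ)))))))
  →35  S(S(S(add(Z, mul(Z, add(mul(SZ, SZ), mul(Z, SZ)))))))
  →36  S(S(S(mul(Z, add(mul(SZ, SZ), mul(Z, SZ))))))
  →37  SSSZ

Term B:
  start: mul(mul(SZ, SSSZ), add(SSZ, SZ))
  →1  mul(add(SSSZ, mul(Z, SSSZ)), add(SSZ, SZ))
  →2  mul(S(add(SSZ, mul(Z, SSSZ))), add(SSZ, SZ))
  →3  add(add(SSZ, SZ), mul(add(SSZ, mul(Z, SSSZ)), add(SSZ, SZ)))
  →4  add(S(add(SZ, SZ)), mul(add(SSZ, mul(Z, SSSZ)), add(SSZ, SZ)))
  →5  S(add(add(SZ, SZ), mul(add(SSZ, mul(Z, SSSZ)), add(SSZ, SZ))))
  →6  S(add(S(add(Z, SZ)), mul(add(SSZ, mul(Z, SSSZ)), add(SSZ, SZ))))
  →7  S(S(add(add(Z, SZ), mul(add(SSZ, mul(Z, SSSZ)), add(SSZ, SZ)))))
  →8  S(S(add(SZ, mul(add(SSZ, mul(Z, SSSZ)), add(SSZ, SZ)))))
  →9  S(S(S(add(Z, mul(add(SSZ, mul(Z, SSSZ)), add(SSZ, SZ))))))
  →10  S(S(S(mul(add(SSZ, mul(Z, SSSZ)), add(SSZ, SZ)))))
  →11  S(S(S(mul(S(add(SZ, mul(Z, SSSZ))), add(SSZ, SZ)))))
  →12  S(S(S(add(add(SSZ, SZ), mul(add(SZ, mul(Z, SSSZ)), add(SSZ, SZ))))))
  →13  S(S(S(add(S(add(SZ, SZ)), mul(add(SZ, mul(Z, SSSZ)), add(SSZ, SZ))))))
  →14  S(S(S(S(add(add(SZ, SZ), mul(add(SZ, mul(Z, SSSZ)), add(SSZ, SZ)))))))
  →15  S(S(S(S(add(S(add(Z, SZ)), mul(add(SZ, mul(Z, SSSZ)), add(SSZ, SZ)))))))
  →16  S(S(S(S(S(add(add(Z, SZ), mul(add(SZ, mul(Z, SSSZ)), add(SSZ, SZ))))))))
  →17  S(S(S(S(S(add(SZ, mul(add(SZ, mul(Z, SSSZ)), add(SSZ, SZ))))))))
  →18  S(S(S(S(S(S(add(Z, mul(add(SZ, mul(Z, SSSZ)), add(SSZ, SZ)))))))))
  →19  S(S(S(S(S(S(mul(add(SZ, mul(Z, SSSZ)), add(SSZ, SZ))))))))
  →20  S(S(S(S(S(S(mul(S(add(Z, mul(Z, SSSZ))), add(SSZ, SZ))))))))
  →21  S(S(S(S(S(S(add(add(SSZ, SZ), mul(add(Z, mul(Z, SSSZ)), add(SSZ, SZ)))))))))
  →22  S(S(S(S(S(S(add(S(add(SZ, SZ)), mul(add(Z, mul(Z, SSSZ)), add(SSZ, SZ)))))))))
  →23  S(S(S(S(S(S(S(add(add(SZ, SZ), mul(add(Z, mul(Z, SSSZ)), add(SSZ, SZ))))))))))
  →24  S(S(S(S(S(S(S(add(S(add(Z, SZ)), mul(add(Z, mul(Z, SSSZ)), add(SSZ, SZ))))))))))
  →25  S(S(S(S(S(S(S(S(add(add(Z, SZ), mul(add(Z, mul(Z, SSSZ)), add(SSZ, SZ)))))))))))
  →26  S(S(S(S(S(S(S(S(add(SZ, mul(add(Z, mul(Z, SSSZ)), add(SSZ, SZ)))))))))))
  →27  S(S(S(S(S(S(S(S(S(add(Z, mul(add(Z, mul(Z, SSSZ)), add(SSZ, SZ))))))))))))
  →28  S(S(S(S(S(S(S(S(S(mul(add(Z, mul(Z, SSSZ)), add(SSZ, SZ)))))))))))
  →29  S(S(S(S(S(S(S(S(S(mul(mul(Z, SSSZ), add(SSZ, SZ)))))))))))
  →30  S(S(S(S(S(S(S(S(S(mul(Z, add(SSZ, SZ)))))))))))
  →31  S^9(Z)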